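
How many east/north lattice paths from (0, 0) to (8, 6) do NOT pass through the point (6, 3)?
Number of paths = 2163

Total paths from (0, 0) to (8, 6): C(14, 8) = 3003. Paths through (6, 3): (paths (0, 0) → (6, 3)) × (paths (6, 3) → (8, 6)) = C(9, 6) · C(5, 2) = 84 · 10 = 840. Avoidance count = 3003 − 840 = 2163.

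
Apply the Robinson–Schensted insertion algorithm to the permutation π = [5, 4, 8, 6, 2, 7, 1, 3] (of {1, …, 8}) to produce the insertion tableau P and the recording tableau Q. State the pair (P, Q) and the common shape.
P = [1, 3, 7] / [2, 6] / [4, 8] / [5];  Q = [1, 3, 6] / [2, 4] / [5, 8] / [7];  common shape = (3, 2, 2, 1)

Row-insert the values π_1, π_2, … into P one at a time, bumping the leftmost entry strictly greater than the inserted value down to the next row. The recording tableau Q records, in position (i, j), the step at which that cell was added to P.
  Insert 5 (step 1): P = [5];  Q = [1]
  Insert 4 (step 2): P = [4] / [5];  Q = [1] / [2]
  Insert 8 (step 3): P = [4, 8] / [5];  Q = [1, 3] / [2]
  Insert 6 (step 4): P = [4, 6] / [5, 8];  Q = [1, 3] / [2, 4]
  Insert 2 (step 5): P = [2, 6] / [4, 8] / [5];  Q = [1, 3] / [2, 4] / [5]
  Insert 7 (step 6): P = [2, 6, 7] / [4, 8] / [5];  Q = [1, 3, 6] / [2, 4] / [5]
  Insert 1 (step 7): P = [1, 6, 7] / [2, 8] / [4] / [5];  Q = [1, 3, 6] / [2, 4] / [5] / [7]
  Insert 3 (step 8): P = [1, 3, 7] / [2, 6] / [4, 8] / [5];  Q = [1, 3, 6] / [2, 4] / [5, 8] / [7]
Final shape: (3, 2, 2, 1).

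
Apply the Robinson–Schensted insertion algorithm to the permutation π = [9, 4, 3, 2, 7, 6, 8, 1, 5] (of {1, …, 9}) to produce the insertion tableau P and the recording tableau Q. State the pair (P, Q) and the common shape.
P = [1, 5, 8] / [2, 6] / [3, 7] / [4] / [9];  Q = [1, 5, 7] / [2, 6] / [3, 9] / [4] / [8];  common shape = (3, 2, 2, 1, 1)

Row-insert the values π_1, π_2, … into P one at a time, bumping the leftmost entry strictly greater than the inserted value down to the next row. The recording tableau Q records, in position (i, j), the step at which that cell was added to P.
  Insert 9 (step 1): P = [9];  Q = [1]
  Insert 4 (step 2): P = [4] / [9];  Q = [1] / [2]
  Insert 3 (step 3): P = [3] / [4] / [9];  Q = [1] / [2] / [3]
  Insert 2 (step 4): P = [2] / [3] / [4] / [9];  Q = [1] / [2] / [3] / [4]
  Insert 7 (step 5): P = [2, 7] / [3] / [4] / [9];  Q = [1, 5] / [2] / [3] / [4]
  Insert 6 (step 6): P = [2, 6] / [3, 7] / [4] / [9];  Q = [1, 5] / [2, 6] / [3] / [4]
  Insert 8 (step 7): P = [2, 6, 8] / [3, 7] / [4] / [9];  Q = [1, 5, 7] / [2, 6] / [3] / [4]
  Insert 1 (step 8): P = [1, 6, 8] / [2, 7] / [3] / [4] / [9];  Q = [1, 5, 7] / [2, 6] / [3] / [4] / [8]
  Insert 5 (step 9): P = [1, 5, 8] / [2, 6] / [3, 7] / [4] / [9];  Q = [1, 5, 7] / [2, 6] / [3, 9] / [4] / [8]
Final shape: (3, 2, 2, 1, 1).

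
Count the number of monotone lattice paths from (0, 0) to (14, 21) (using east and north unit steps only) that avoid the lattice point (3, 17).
Number of paths = 2318403300

Total paths from (0, 0) to (14, 21): C(35, 14) = 2319959400. Paths through (3, 17): (paths (0, 0) → (3, 17)) × (paths (3, 17) → (14, 21)) = C(20, 3) · C(15, 11) = 1140 · 1365 = 1556100. Avoidance count = 2319959400 − 1556100 = 2318403300.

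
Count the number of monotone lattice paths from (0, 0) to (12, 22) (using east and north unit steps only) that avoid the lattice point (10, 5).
Number of paths = 547840527

Total paths from (0, 0) to (12, 22): C(34, 12) = 548354040. Paths through (10, 5): (paths (0, 0) → (10, 5)) × (paths (10, 5) → (12, 22)) = C(15, 10) · C(19, 2) = 3003 · 171 = 513513. Avoidance count = 548354040 − 513513 = 547840527.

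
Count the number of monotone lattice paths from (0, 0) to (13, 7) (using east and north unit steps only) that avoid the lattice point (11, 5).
Number of paths = 51312

Total paths from (0, 0) to (13, 7): C(20, 13) = 77520. Paths through (11, 5): (paths (0, 0) → (11, 5)) × (paths (11, 5) → (13, 7)) = C(16, 11) · C(4, 2) = 4368 · 6 = 26208. Avoidance count = 77520 − 26208 = 51312.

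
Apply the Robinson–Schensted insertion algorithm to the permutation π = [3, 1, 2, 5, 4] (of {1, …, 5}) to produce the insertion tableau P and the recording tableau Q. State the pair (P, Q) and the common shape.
P = [1, 2, 4] / [3, 5];  Q = [1, 3, 4] / [2, 5];  common shape = (3, 2)

Row-insert the values π_1, π_2, … into P one at a time, bumping the leftmost entry strictly greater than the inserted value down to the next row. The recording tableau Q records, in position (i, j), the step at which that cell was added to P.
  Insert 3 (step 1): P = [3];  Q = [1]
  Insert 1 (step 2): P = [1] / [3];  Q = [1] / [2]
  Insert 2 (step 3): P = [1, 2] / [3];  Q = [1, 3] / [2]
  Insert 5 (step 4): P = [1, 2, 5] / [3];  Q = [1, 3, 4] / [2]
  Insert 4 (step 5): P = [1, 2, 4] / [3, 5];  Q = [1, 3, 4] / [2, 5]
Final shape: (3, 2).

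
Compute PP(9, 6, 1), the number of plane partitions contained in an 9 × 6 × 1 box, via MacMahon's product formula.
PP(9, 6, 1) = 5005

Evaluate the triple product over i = 1..9, j = 1..6, k = 1..1. The factors are (2/1) · (3/2) · (4/3) · (5/4) · (6/5) · (7/6) · (3/2) · (4/3) · … (54 factors total). The numerators and denominators telescope so the product is an integer; carrying out the multiplication exactly gives PP(9, 6, 1) = 5005.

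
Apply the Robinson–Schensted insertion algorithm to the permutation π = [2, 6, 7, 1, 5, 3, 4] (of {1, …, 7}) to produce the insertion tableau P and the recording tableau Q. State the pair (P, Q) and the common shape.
P = [1, 3, 4] / [2, 5, 7] / [6];  Q = [1, 2, 3] / [4, 5, 7] / [6];  common shape = (3, 3, 1)

Row-insert the values π_1, π_2, … into P one at a time, bumping the leftmost entry strictly greater than the inserted value down to the next row. The recording tableau Q records, in position (i, j), the step at which that cell was added to P.
  Insert 2 (step 1): P = [2];  Q = [1]
  Insert 6 (step 2): P = [2, 6];  Q = [1, 2]
  Insert 7 (step 3): P = [2, 6, 7];  Q = [1, 2, 3]
  Insert 1 (step 4): P = [1, 6, 7] / [2];  Q = [1, 2, 3] / [4]
  Insert 5 (step 5): P = [1, 5, 7] / [2, 6];  Q = [1, 2, 3] / [4, 5]
  Insert 3 (step 6): P = [1, 3, 7] / [2, 5] / [6];  Q = [1, 2, 3] / [4, 5] / [6]
  Insert 4 (step 7): P = [1, 3, 4] / [2, 5, 7] / [6];  Q = [1, 2, 3] / [4, 5, 7] / [6]
Final shape: (3, 3, 1).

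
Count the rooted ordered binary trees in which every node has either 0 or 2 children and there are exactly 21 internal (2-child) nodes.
C_21 = 24466267020

These full binary trees are counted by the Catalan number C_n = (1/(n + 1)) · C(2n, n). For n = 21: C_21 = (1/22) · C(42, 21) = 538257874440/22 = 24466267020.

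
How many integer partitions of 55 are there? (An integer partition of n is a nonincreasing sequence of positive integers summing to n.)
p(55) = 451276

Compute p(n) via the recurrence p(n, m) = p(n, m−1) + p(n−m, m), where p(n, m) counts partitions of n with all parts ≤ m and p(n) = p(n, n). The base cases are p(0, m) = 1 and p(n, 0) = 0 for n > 0. Filling the table yields p(55) = 451276. (Euler's pentagonal recurrence is an alternative.)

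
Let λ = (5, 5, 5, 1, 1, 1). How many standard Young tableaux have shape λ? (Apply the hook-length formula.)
# SYT of shape (5, 5, 5, 1, 1, 1) = 1429428

Hook-length formula: f^λ = n! / Π hook(c), product over all cells c of the Young diagram. For λ = (5, 5, 5, 1, 1, 1), n = 18 boxes. Hook lengths by row (left-to-right, top-to-bottom): [10, 6, 5, 4, 3]; [9, 5, 4, 3, 2]; [8, 4, 3, 2, 1]; [3]; [2]; [1]. Product of hooks = 4478976000. So f^λ = 18! / 4478976000 = 6402373705728000 / 4478976000 = 1429428.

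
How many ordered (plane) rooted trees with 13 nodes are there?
C_12 = 208012

These ordered rooted trees are counted by the Catalan number C_n = (1/(n + 1)) · C(2n, n). For n = 12: C_12 = (1/13) · C(24, 12) = 2704156/13 = 208012.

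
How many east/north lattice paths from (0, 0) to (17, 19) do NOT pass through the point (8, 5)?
Number of paths = 7545773070

Total paths from (0, 0) to (17, 19): C(36, 17) = 8597496600. Paths through (8, 5): (paths (0, 0) → (8, 5)) × (paths (8, 5) → (17, 19)) = C(13, 8) · C(23, 9) = 1287 · 817190 = 1051723530. Avoidance count = 8597496600 − 1051723530 = 7545773070.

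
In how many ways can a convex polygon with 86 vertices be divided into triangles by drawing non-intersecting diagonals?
C_84 = 270557451039395118028642463289168566420671280440

These polygon triangulations are counted by the Catalan number C_n = (1/(n + 1)) · C(2n, n). For n = 84: C_84 = (1/85) · C(168, 84) = 22997383338348585032434609379579328145757058837400/85 = 270557451039395118028642463289168566420671280440.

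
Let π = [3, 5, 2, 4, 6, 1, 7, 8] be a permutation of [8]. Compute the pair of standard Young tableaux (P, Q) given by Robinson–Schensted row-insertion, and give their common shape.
P = [1, 4, 6, 7, 8] / [2, 5] / [3];  Q = [1, 2, 5, 7, 8] / [3, 4] / [6];  common shape = (5, 2, 1)

Row-insert the values π_1, π_2, … into P one at a time, bumping the leftmost entry strictly greater than the inserted value down to the next row. The recording tableau Q records, in position (i, j), the step at which that cell was added to P.
  Insert 3 (step 1): P = [3];  Q = [1]
  Insert 5 (step 2): P = [3, 5];  Q = [1, 2]
  Insert 2 (step 3): P = [2, 5] / [3];  Q = [1, 2] / [3]
  Insert 4 (step 4): P = [2, 4] / [3, 5];  Q = [1, 2] / [3, 4]
  Insert 6 (step 5): P = [2, 4, 6] / [3, 5];  Q = [1, 2, 5] / [3, 4]
  Insert 1 (step 6): P = [1, 4, 6] / [2, 5] / [3];  Q = [1, 2, 5] / [3, 4] / [6]
  Insert 7 (step 7): P = [1, 4, 6, 7] / [2, 5] / [3];  Q = [1, 2, 5, 7] / [3, 4] / [6]
  Insert 8 (step 8): P = [1, 4, 6, 7, 8] / [2, 5] / [3];  Q = [1, 2, 5, 7, 8] / [3, 4] / [6]
Final shape: (5, 2, 1).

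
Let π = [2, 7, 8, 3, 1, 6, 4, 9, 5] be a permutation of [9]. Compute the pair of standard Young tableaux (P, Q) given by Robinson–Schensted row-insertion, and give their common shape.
P = [1, 3, 4, 5] / [2, 6, 9] / [7, 8];  Q = [1, 2, 3, 8] / [4, 6, 9] / [5, 7];  common shape = (4, 3, 2)

Row-insert the values π_1, π_2, … into P one at a time, bumping the leftmost entry strictly greater than the inserted value down to the next row. The recording tableau Q records, in position (i, j), the step at which that cell was added to P.
  Insert 2 (step 1): P = [2];  Q = [1]
  Insert 7 (step 2): P = [2, 7];  Q = [1, 2]
  Insert 8 (step 3): P = [2, 7, 8];  Q = [1, 2, 3]
  Insert 3 (step 4): P = [2, 3, 8] / [7];  Q = [1, 2, 3] / [4]
  Insert 1 (step 5): P = [1, 3, 8] / [2] / [7];  Q = [1, 2, 3] / [4] / [5]
  Insert 6 (step 6): P = [1, 3, 6] / [2, 8] / [7];  Q = [1, 2, 3] / [4, 6] / [5]
  Insert 4 (step 7): P = [1, 3, 4] / [2, 6] / [7, 8];  Q = [1, 2, 3] / [4, 6] / [5, 7]
  Insert 9 (step 8): P = [1, 3, 4, 9] / [2, 6] / [7, 8];  Q = [1, 2, 3, 8] / [4, 6] / [5, 7]
  Insert 5 (step 9): P = [1, 3, 4, 5] / [2, 6, 9] / [7, 8];  Q = [1, 2, 3, 8] / [4, 6, 9] / [5, 7]
Final shape: (4, 3, 2).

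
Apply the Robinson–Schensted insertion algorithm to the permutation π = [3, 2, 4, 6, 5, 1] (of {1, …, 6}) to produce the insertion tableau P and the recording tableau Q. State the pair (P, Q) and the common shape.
P = [1, 4, 5] / [2, 6] / [3];  Q = [1, 3, 4] / [2, 5] / [6];  common shape = (3, 2, 1)

Row-insert the values π_1, π_2, … into P one at a time, bumping the leftmost entry strictly greater than the inserted value down to the next row. The recording tableau Q records, in position (i, j), the step at which that cell was added to P.
  Insert 3 (step 1): P = [3];  Q = [1]
  Insert 2 (step 2): P = [2] / [3];  Q = [1] / [2]
  Insert 4 (step 3): P = [2, 4] / [3];  Q = [1, 3] / [2]
  Insert 6 (step 4): P = [2, 4, 6] / [3];  Q = [1, 3, 4] / [2]
  Insert 5 (step 5): P = [2, 4, 5] / [3, 6];  Q = [1, 3, 4] / [2, 5]
  Insert 1 (step 6): P = [1, 4, 5] / [2, 6] / [3];  Q = [1, 3, 4] / [2, 5] / [6]
Final shape: (3, 2, 1).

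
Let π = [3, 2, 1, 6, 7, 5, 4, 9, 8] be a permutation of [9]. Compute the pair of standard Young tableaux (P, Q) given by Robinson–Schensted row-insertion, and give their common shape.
P = [1, 4, 7, 8] / [2, 5, 9] / [3, 6];  Q = [1, 4, 5, 8] / [2, 6, 9] / [3, 7];  common shape = (4, 3, 2)

Row-insert the values π_1, π_2, … into P one at a time, bumping the leftmost entry strictly greater than the inserted value down to the next row. The recording tableau Q records, in position (i, j), the step at which that cell was added to P.
  Insert 3 (step 1): P = [3];  Q = [1]
  Insert 2 (step 2): P = [2] / [3];  Q = [1] / [2]
  Insert 1 (step 3): P = [1] / [2] / [3];  Q = [1] / [2] / [3]
  Insert 6 (step 4): P = [1, 6] / [2] / [3];  Q = [1, 4] / [2] / [3]
  Insert 7 (step 5): P = [1, 6, 7] / [2] / [3];  Q = [1, 4, 5] / [2] / [3]
  Insert 5 (step 6): P = [1, 5, 7] / [2, 6] / [3];  Q = [1, 4, 5] / [2, 6] / [3]
  Insert 4 (step 7): P = [1, 4, 7] / [2, 5] / [3, 6];  Q = [1, 4, 5] / [2, 6] / [3, 7]
  Insert 9 (step 8): P = [1, 4, 7, 9] / [2, 5] / [3, 6];  Q = [1, 4, 5, 8] / [2, 6] / [3, 7]
  Insert 8 (step 9): P = [1, 4, 7, 8] / [2, 5, 9] / [3, 6];  Q = [1, 4, 5, 8] / [2, 6, 9] / [3, 7]
Final shape: (4, 3, 2).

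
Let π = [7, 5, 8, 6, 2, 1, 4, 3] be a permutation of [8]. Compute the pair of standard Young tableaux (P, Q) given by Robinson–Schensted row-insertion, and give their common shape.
P = [1, 3] / [2, 4] / [5, 6] / [7, 8];  Q = [1, 3] / [2, 4] / [5, 7] / [6, 8];  common shape = (2, 2, 2, 2)

Row-insert the values π_1, π_2, … into P one at a time, bumping the leftmost entry strictly greater than the inserted value down to the next row. The recording tableau Q records, in position (i, j), the step at which that cell was added to P.
  Insert 7 (step 1): P = [7];  Q = [1]
  Insert 5 (step 2): P = [5] / [7];  Q = [1] / [2]
  Insert 8 (step 3): P = [5, 8] / [7];  Q = [1, 3] / [2]
  Insert 6 (step 4): P = [5, 6] / [7, 8];  Q = [1, 3] / [2, 4]
  Insert 2 (step 5): P = [2, 6] / [5, 8] / [7];  Q = [1, 3] / [2, 4] / [5]
  Insert 1 (step 6): P = [1, 6] / [2, 8] / [5] / [7];  Q = [1, 3] / [2, 4] / [5] / [6]
  Insert 4 (step 7): P = [1, 4] / [2, 6] / [5, 8] / [7];  Q = [1, 3] / [2, 4] / [5, 7] / [6]
  Insert 3 (step 8): P = [1, 3] / [2, 4] / [5, 6] / [7, 8];  Q = [1, 3] / [2, 4] / [5, 7] / [6, 8]
Final shape: (2, 2, 2, 2).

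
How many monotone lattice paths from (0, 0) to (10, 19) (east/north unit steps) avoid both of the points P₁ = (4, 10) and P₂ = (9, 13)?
Number of paths = 11930457

Inclusion–exclusion. Total paths: C(29, 10) = 20030010. Through P₁: C(14, 4)·C(15, 6) = 5010005. Through P₂: C(22, 9)·C(7, 1) = 3481940. Since P₁ is strictly southwest of P₂, a monotone path through both must visit P₁ then P₂; paths through both = C(14, 4)·C(8, 5)·C(7, 1) = 392392. Avoid both = 20030010 − 5010005 − 3481940 + 392392 = 11930457.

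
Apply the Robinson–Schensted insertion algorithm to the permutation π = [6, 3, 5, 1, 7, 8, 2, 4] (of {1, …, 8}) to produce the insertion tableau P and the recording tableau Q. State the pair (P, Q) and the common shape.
P = [1, 2, 4, 8] / [3, 5, 7] / [6];  Q = [1, 3, 5, 6] / [2, 7, 8] / [4];  common shape = (4, 3, 1)

Row-insert the values π_1, π_2, … into P one at a time, bumping the leftmost entry strictly greater than the inserted value down to the next row. The recording tableau Q records, in position (i, j), the step at which that cell was added to P.
  Insert 6 (step 1): P = [6];  Q = [1]
  Insert 3 (step 2): P = [3] / [6];  Q = [1] / [2]
  Insert 5 (step 3): P = [3, 5] / [6];  Q = [1, 3] / [2]
  Insert 1 (step 4): P = [1, 5] / [3] / [6];  Q = [1, 3] / [2] / [4]
  Insert 7 (step 5): P = [1, 5, 7] / [3] / [6];  Q = [1, 3, 5] / [2] / [4]
  Insert 8 (step 6): P = [1, 5, 7, 8] / [3] / [6];  Q = [1, 3, 5, 6] / [2] / [4]
  Insert 2 (step 7): P = [1, 2, 7, 8] / [3, 5] / [6];  Q = [1, 3, 5, 6] / [2, 7] / [4]
  Insert 4 (step 8): P = [1, 2, 4, 8] / [3, 5, 7] / [6];  Q = [1, 3, 5, 6] / [2, 7, 8] / [4]
Final shape: (4, 3, 1).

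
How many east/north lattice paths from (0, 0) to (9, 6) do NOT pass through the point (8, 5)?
Number of paths = 2431

Total paths from (0, 0) to (9, 6): C(15, 9) = 5005. Paths through (8, 5): (paths (0, 0) → (8, 5)) × (paths (8, 5) → (9, 6)) = C(13, 8) · C(2, 1) = 1287 · 2 = 2574. Avoidance count = 5005 − 2574 = 2431.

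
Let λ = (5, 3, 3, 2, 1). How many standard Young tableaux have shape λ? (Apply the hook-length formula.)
# SYT of shape (5, 3, 3, 2, 1) = 64064

Hook-length formula: f^λ = n! / Π hook(c), product over all cells c of the Young diagram. For λ = (5, 3, 3, 2, 1), n = 14 boxes. Hook lengths by row (left-to-right, top-to-bottom): [9, 7, 5, 2, 1]; [6, 4, 2]; [5, 3, 1]; [3, 1]; [1]. Product of hooks = 1360800. So f^λ = 14! / 1360800 = 87178291200 / 1360800 = 64064.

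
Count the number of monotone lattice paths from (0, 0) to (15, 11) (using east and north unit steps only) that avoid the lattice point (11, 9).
Number of paths = 5206760

Total paths from (0, 0) to (15, 11): C(26, 15) = 7726160. Paths through (11, 9): (paths (0, 0) → (11, 9)) × (paths (11, 9) → (15, 11)) = C(20, 11) · C(6, 4) = 167960 · 15 = 2519400. Avoidance count = 7726160 − 2519400 = 5206760.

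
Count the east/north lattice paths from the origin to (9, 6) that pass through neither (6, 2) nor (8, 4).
Number of paths = 3044

Inclusion–exclusion. Total paths: C(15, 9) = 5005. Through P₁: C(8, 6)·C(7, 3) = 980. Through P₂: C(12, 8)·C(3, 1) = 1485. Since P₁ is strictly southwest of P₂, a monotone path through both must visit P₁ then P₂; paths through both = C(8, 6)·C(4, 2)·C(3, 1) = 504. Avoid both = 5005 − 980 − 1485 + 504 = 3044.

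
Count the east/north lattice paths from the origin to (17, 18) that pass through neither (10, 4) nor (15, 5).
Number of paths = 4420174080

Inclusion–exclusion. Total paths: C(35, 17) = 4537567650. Through P₁: C(14, 10)·C(21, 7) = 116396280. Through P₂: C(20, 15)·C(15, 2) = 1627920. Since P₁ is strictly southwest of P₂, a monotone path through both must visit P₁ then P₂; paths through both = C(14, 10)·C(6, 5)·C(15, 2) = 630630. Avoid both = 4537567650 − 116396280 − 1627920 + 630630 = 4420174080.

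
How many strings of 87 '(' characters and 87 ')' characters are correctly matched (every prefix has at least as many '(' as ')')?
C_87 = 16435314834665426797069144960762886143367590394940

These balanced parentheses are counted by the Catalan number C_n = (1/(n + 1)) · C(2n, n). For n = 87: C_87 = (1/88) · C(174, 87) = 1446307705450557558142084756547133980616347954754720/88 = 16435314834665426797069144960762886143367590394940.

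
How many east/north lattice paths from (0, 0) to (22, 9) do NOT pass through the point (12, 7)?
Number of paths = 16834467

Total paths from (0, 0) to (22, 9): C(31, 22) = 20160075. Paths through (12, 7): (paths (0, 0) → (12, 7)) × (paths (12, 7) → (22, 9)) = C(19, 12) · C(12, 10) = 50388 · 66 = 3325608. Avoidance count = 20160075 − 3325608 = 16834467.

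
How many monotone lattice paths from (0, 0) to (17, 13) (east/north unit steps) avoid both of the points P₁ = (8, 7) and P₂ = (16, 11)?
Number of paths = 57994965

Inclusion–exclusion. Total paths: C(30, 17) = 119759850. Through P₁: C(15, 8)·C(15, 9) = 32207175. Through P₂: C(27, 16)·C(3, 1) = 39113685. Since P₁ is strictly southwest of P₂, a monotone path through both must visit P₁ then P₂; paths through both = C(15, 8)·C(12, 8)·C(3, 1) = 9555975. Avoid both = 119759850 − 32207175 − 39113685 + 9555975 = 57994965.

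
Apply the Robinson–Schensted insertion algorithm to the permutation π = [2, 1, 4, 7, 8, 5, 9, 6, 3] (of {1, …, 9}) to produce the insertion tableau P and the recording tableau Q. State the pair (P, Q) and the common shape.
P = [1, 3, 5, 6, 9] / [2, 4, 8] / [7];  Q = [1, 3, 4, 5, 7] / [2, 6, 8] / [9];  common shape = (5, 3, 1)

Row-insert the values π_1, π_2, … into P one at a time, bumping the leftmost entry strictly greater than the inserted value down to the next row. The recording tableau Q records, in position (i, j), the step at which that cell was added to P.
  Insert 2 (step 1): P = [2];  Q = [1]
  Insert 1 (step 2): P = [1] / [2];  Q = [1] / [2]
  Insert 4 (step 3): P = [1, 4] / [2];  Q = [1, 3] / [2]
  Insert 7 (step 4): P = [1, 4, 7] / [2];  Q = [1, 3, 4] / [2]
  Insert 8 (step 5): P = [1, 4, 7, 8] / [2];  Q = [1, 3, 4, 5] / [2]
  Insert 5 (step 6): P = [1, 4, 5, 8] / [2, 7];  Q = [1, 3, 4, 5] / [2, 6]
  Insert 9 (step 7): P = [1, 4, 5, 8, 9] / [2, 7];  Q = [1, 3, 4, 5, 7] / [2, 6]
  Insert 6 (step 8): P = [1, 4, 5, 6, 9] / [2, 7, 8];  Q = [1, 3, 4, 5, 7] / [2, 6, 8]
  Insert 3 (step 9): P = [1, 3, 5, 6, 9] / [2, 4, 8] / [7];  Q = [1, 3, 4, 5, 7] / [2, 6, 8] / [9]
Final shape: (5, 3, 1).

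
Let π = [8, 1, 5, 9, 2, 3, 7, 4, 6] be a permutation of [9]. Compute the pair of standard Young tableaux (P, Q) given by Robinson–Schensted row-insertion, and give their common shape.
P = [1, 2, 3, 4, 6] / [5, 7] / [8, 9];  Q = [1, 3, 4, 7, 9] / [2, 6] / [5, 8];  common shape = (5, 2, 2)

Row-insert the values π_1, π_2, … into P one at a time, bumping the leftmost entry strictly greater than the inserted value down to the next row. The recording tableau Q records, in position (i, j), the step at which that cell was added to P.
  Insert 8 (step 1): P = [8];  Q = [1]
  Insert 1 (step 2): P = [1] / [8];  Q = [1] / [2]
  Insert 5 (step 3): P = [1, 5] / [8];  Q = [1, 3] / [2]
  Insert 9 (step 4): P = [1, 5, 9] / [8];  Q = [1, 3, 4] / [2]
  Insert 2 (step 5): P = [1, 2, 9] / [5] / [8];  Q = [1, 3, 4] / [2] / [5]
  Insert 3 (step 6): P = [1, 2, 3] / [5, 9] / [8];  Q = [1, 3, 4] / [2, 6] / [5]
  Insert 7 (step 7): P = [1, 2, 3, 7] / [5, 9] / [8];  Q = [1, 3, 4, 7] / [2, 6] / [5]
  Insert 4 (step 8): P = [1, 2, 3, 4] / [5, 7] / [8, 9];  Q = [1, 3, 4, 7] / [2, 6] / [5, 8]
  Insert 6 (step 9): P = [1, 2, 3, 4, 6] / [5, 7] / [8, 9];  Q = [1, 3, 4, 7, 9] / [2, 6] / [5, 8]
Final shape: (5, 2, 2).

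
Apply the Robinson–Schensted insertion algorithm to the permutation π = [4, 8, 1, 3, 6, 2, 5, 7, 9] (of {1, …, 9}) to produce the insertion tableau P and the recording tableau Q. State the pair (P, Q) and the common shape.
P = [1, 2, 5, 7, 9] / [3, 6] / [4, 8];  Q = [1, 2, 5, 8, 9] / [3, 4] / [6, 7];  common shape = (5, 2, 2)

Row-insert the values π_1, π_2, … into P one at a time, bumping the leftmost entry strictly greater than the inserted value down to the next row. The recording tableau Q records, in position (i, j), the step at which that cell was added to P.
  Insert 4 (step 1): P = [4];  Q = [1]
  Insert 8 (step 2): P = [4, 8];  Q = [1, 2]
  Insert 1 (step 3): P = [1, 8] / [4];  Q = [1, 2] / [3]
  Insert 3 (step 4): P = [1, 3] / [4, 8];  Q = [1, 2] / [3, 4]
  Insert 6 (step 5): P = [1, 3, 6] / [4, 8];  Q = [1, 2, 5] / [3, 4]
  Insert 2 (step 6): P = [1, 2, 6] / [3, 8] / [4];  Q = [1, 2, 5] / [3, 4] / [6]
  Insert 5 (step 7): P = [1, 2, 5] / [3, 6] / [4, 8];  Q = [1, 2, 5] / [3, 4] / [6, 7]
  Insert 7 (step 8): P = [1, 2, 5, 7] / [3, 6] / [4, 8];  Q = [1, 2, 5, 8] / [3, 4] / [6, 7]
  Insert 9 (step 9): P = [1, 2, 5, 7, 9] / [3, 6] / [4, 8];  Q = [1, 2, 5, 8, 9] / [3, 4] / [6, 7]
Final shape: (5, 2, 2).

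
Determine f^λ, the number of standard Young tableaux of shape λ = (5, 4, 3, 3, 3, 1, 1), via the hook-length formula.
# SYT of shape (5, 4, 3, 3, 3, 1, 1) = 80620800

Hook-length formula: f^λ = n! / Π hook(c), product over all cells c of the Young diagram. For λ = (5, 4, 3, 3, 3, 1, 1), n = 20 boxes. Hook lengths by row (left-to-right, top-to-bottom): [11, 8, 7, 3, 1]; [9, 6, 5, 1]; [7, 4, 3]; [6, 3, 2]; [5, 2, 1]; [2]; [1]. Product of hooks = 30177100800. So f^λ = 20! / 30177100800 = 2432902008176640000 / 30177100800 = 80620800.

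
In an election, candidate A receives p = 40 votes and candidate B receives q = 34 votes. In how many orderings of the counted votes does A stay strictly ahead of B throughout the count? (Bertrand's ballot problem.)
Strict-lead orderings = 111342333555814221882

Total orderings of the 74 votes with 40 for A: C(74, 40) = 1373222113855042069878. By the Bertrand ballot formula (Cycle Lemma / reflection principle), the number of orderings in which A is strictly ahead of B throughout is (p − q)/(p + q) · C(p + q, p) = (40 − 34)/(40 + 34) · 1373222113855042069878 = 111342333555814221882.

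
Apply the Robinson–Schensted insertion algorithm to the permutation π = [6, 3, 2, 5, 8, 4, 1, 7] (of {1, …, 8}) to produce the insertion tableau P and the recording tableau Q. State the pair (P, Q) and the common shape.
P = [1, 4, 7] / [2, 5, 8] / [3] / [6];  Q = [1, 4, 5] / [2, 6, 8] / [3] / [7];  common shape = (3, 3, 1, 1)

Row-insert the values π_1, π_2, … into P one at a time, bumping the leftmost entry strictly greater than the inserted value down to the next row. The recording tableau Q records, in position (i, j), the step at which that cell was added to P.
  Insert 6 (step 1): P = [6];  Q = [1]
  Insert 3 (step 2): P = [3] / [6];  Q = [1] / [2]
  Insert 2 (step 3): P = [2] / [3] / [6];  Q = [1] / [2] / [3]
  Insert 5 (step 4): P = [2, 5] / [3] / [6];  Q = [1, 4] / [2] / [3]
  Insert 8 (step 5): P = [2, 5, 8] / [3] / [6];  Q = [1, 4, 5] / [2] / [3]
  Insert 4 (step 6): P = [2, 4, 8] / [3, 5] / [6];  Q = [1, 4, 5] / [2, 6] / [3]
  Insert 1 (step 7): P = [1, 4, 8] / [2, 5] / [3] / [6];  Q = [1, 4, 5] / [2, 6] / [3] / [7]
  Insert 7 (step 8): P = [1, 4, 7] / [2, 5, 8] / [3] / [6];  Q = [1, 4, 5] / [2, 6, 8] / [3] / [7]
Final shape: (3, 3, 1, 1).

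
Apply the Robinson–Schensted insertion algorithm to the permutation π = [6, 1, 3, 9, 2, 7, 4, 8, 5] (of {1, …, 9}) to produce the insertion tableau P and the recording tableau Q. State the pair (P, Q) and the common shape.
P = [1, 2, 4, 5] / [3, 7, 8] / [6, 9];  Q = [1, 3, 4, 8] / [2, 6, 9] / [5, 7];  common shape = (4, 3, 2)

Row-insert the values π_1, π_2, … into P one at a time, bumping the leftmost entry strictly greater than the inserted value down to the next row. The recording tableau Q records, in position (i, j), the step at which that cell was added to P.
  Insert 6 (step 1): P = [6];  Q = [1]
  Insert 1 (step 2): P = [1] / [6];  Q = [1] / [2]
  Insert 3 (step 3): P = [1, 3] / [6];  Q = [1, 3] / [2]
  Insert 9 (step 4): P = [1, 3, 9] / [6];  Q = [1, 3, 4] / [2]
  Insert 2 (step 5): P = [1, 2, 9] / [3] / [6];  Q = [1, 3, 4] / [2] / [5]
  Insert 7 (step 6): P = [1, 2, 7] / [3, 9] / [6];  Q = [1, 3, 4] / [2, 6] / [5]
  Insert 4 (step 7): P = [1, 2, 4] / [3, 7] / [6, 9];  Q = [1, 3, 4] / [2, 6] / [5, 7]
  Insert 8 (step 8): P = [1, 2, 4, 8] / [3, 7] / [6, 9];  Q = [1, 3, 4, 8] / [2, 6] / [5, 7]
  Insert 5 (step 9): P = [1, 2, 4, 5] / [3, 7, 8] / [6, 9];  Q = [1, 3, 4, 8] / [2, 6, 9] / [5, 7]
Final shape: (4, 3, 2).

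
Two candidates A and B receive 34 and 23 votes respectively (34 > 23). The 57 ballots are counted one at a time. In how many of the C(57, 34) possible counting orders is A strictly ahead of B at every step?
Strict-lead orderings = 1024713341952300

Total orderings of the 57 votes with 34 for A: C(57, 34) = 5309878226480100. By the Bertrand ballot formula (Cycle Lemma / reflection principle), the number of orderings in which A is strictly ahead of B throughout is (p − q)/(p + q) · C(p + q, p) = (34 − 23)/(34 + 23) · 5309878226480100 = 1024713341952300.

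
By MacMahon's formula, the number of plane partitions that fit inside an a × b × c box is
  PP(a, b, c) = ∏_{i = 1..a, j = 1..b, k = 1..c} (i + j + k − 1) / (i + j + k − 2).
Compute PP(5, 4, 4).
PP(5, 4, 4) = 1646568

Evaluate the triple product over i = 1..5, j = 1..4, k = 1..4. The factors are (2/1) · (3/2) · (4/3) · (5/4) · (3/2) · (4/3) · (5/4) · (6/5) · … (80 factors total). The numerators and denominators telescope so the product is an integer; carrying out the multiplication exactly gives PP(5, 4, 4) = 1646568.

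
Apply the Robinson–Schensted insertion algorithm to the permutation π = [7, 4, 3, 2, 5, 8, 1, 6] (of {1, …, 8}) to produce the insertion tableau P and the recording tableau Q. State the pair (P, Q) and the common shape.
P = [1, 5, 6] / [2, 8] / [3] / [4] / [7];  Q = [1, 5, 6] / [2, 8] / [3] / [4] / [7];  common shape = (3, 2, 1, 1, 1)

Row-insert the values π_1, π_2, … into P one at a time, bumping the leftmost entry strictly greater than the inserted value down to the next row. The recording tableau Q records, in position (i, j), the step at which that cell was added to P.
  Insert 7 (step 1): P = [7];  Q = [1]
  Insert 4 (step 2): P = [4] / [7];  Q = [1] / [2]
  Insert 3 (step 3): P = [3] / [4] / [7];  Q = [1] / [2] / [3]
  Insert 2 (step 4): P = [2] / [3] / [4] / [7];  Q = [1] / [2] / [3] / [4]
  Insert 5 (step 5): P = [2, 5] / [3] / [4] / [7];  Q = [1, 5] / [2] / [3] / [4]
  Insert 8 (step 6): P = [2, 5, 8] / [3] / [4] / [7];  Q = [1, 5, 6] / [2] / [3] / [4]
  Insert 1 (step 7): P = [1, 5, 8] / [2] / [3] / [4] / [7];  Q = [1, 5, 6] / [2] / [3] / [4] / [7]
  Insert 6 (step 8): P = [1, 5, 6] / [2, 8] / [3] / [4] / [7];  Q = [1, 5, 6] / [2, 8] / [3] / [4] / [7]
Final shape: (3, 2, 1, 1, 1).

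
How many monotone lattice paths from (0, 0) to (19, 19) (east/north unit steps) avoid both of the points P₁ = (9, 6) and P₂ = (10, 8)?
Number of paths = 24791539190

Inclusion–exclusion. Total paths: C(38, 19) = 35345263800. Through P₁: C(15, 9)·C(23, 10) = 5726050330. Through P₂: C(18, 10)·C(20, 9) = 7349593680. Since P₁ is strictly southwest of P₂, a monotone path through both must visit P₁ then P₂; paths through both = C(15, 9)·C(3, 1)·C(20, 9) = 2521919400. Avoid both = 35345263800 − 5726050330 − 7349593680 + 2521919400 = 24791539190.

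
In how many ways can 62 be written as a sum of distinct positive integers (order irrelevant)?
q(62) = 13394

A partition into distinct parts is a strictly decreasing sequence summing to n. The recurrence d(n, m) = d(n, m−1) + d(n−m, m−1) (use part m at most once) with q(n) = d(n, n) gives q(62) = 13394. (Euler's theorem: # distinct-part partitions = # odd-part partitions.)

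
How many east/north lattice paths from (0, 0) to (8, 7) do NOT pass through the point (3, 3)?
Number of paths = 3915

Total paths from (0, 0) to (8, 7): C(15, 8) = 6435. Paths through (3, 3): (paths (0, 0) → (3, 3)) × (paths (3, 3) → (8, 7)) = C(6, 3) · C(9, 5) = 20 · 126 = 2520. Avoidance count = 6435 − 2520 = 3915.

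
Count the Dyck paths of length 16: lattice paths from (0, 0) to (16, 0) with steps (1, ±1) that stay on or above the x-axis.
C_8 = 1430

These Dyck paths are counted by the Catalan number C_n = (1/(n + 1)) · C(2n, n). For n = 8: C_8 = (1/9) · C(16, 8) = 12870/9 = 1430.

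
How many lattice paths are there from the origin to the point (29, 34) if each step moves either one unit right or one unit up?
Number of paths = 759510004936100355

A monotone lattice path from (0, 0) to (29, 34) consists of 29 east steps and 34 north steps in some order, so it is determined by which 29 of the 63 steps are east. The count is C(63, 29) = 759510004936100355.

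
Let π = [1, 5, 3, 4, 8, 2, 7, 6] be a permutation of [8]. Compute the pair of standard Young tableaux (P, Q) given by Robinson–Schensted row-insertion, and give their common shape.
P = [1, 2, 4, 6] / [3, 7] / [5, 8];  Q = [1, 2, 4, 5] / [3, 7] / [6, 8];  common shape = (4, 2, 2)

Row-insert the values π_1, π_2, … into P one at a time, bumping the leftmost entry strictly greater than the inserted value down to the next row. The recording tableau Q records, in position (i, j), the step at which that cell was added to P.
  Insert 1 (step 1): P = [1];  Q = [1]
  Insert 5 (step 2): P = [1, 5];  Q = [1, 2]
  Insert 3 (step 3): P = [1, 3] / [5];  Q = [1, 2] / [3]
  Insert 4 (step 4): P = [1, 3, 4] / [5];  Q = [1, 2, 4] / [3]
  Insert 8 (step 5): P = [1, 3, 4, 8] / [5];  Q = [1, 2, 4, 5] / [3]
  Insert 2 (step 6): P = [1, 2, 4, 8] / [3] / [5];  Q = [1, 2, 4, 5] / [3] / [6]
  Insert 7 (step 7): P = [1, 2, 4, 7] / [3, 8] / [5];  Q = [1, 2, 4, 5] / [3, 7] / [6]
  Insert 6 (step 8): P = [1, 2, 4, 6] / [3, 7] / [5, 8];  Q = [1, 2, 4, 5] / [3, 7] / [6, 8]
Final shape: (4, 2, 2).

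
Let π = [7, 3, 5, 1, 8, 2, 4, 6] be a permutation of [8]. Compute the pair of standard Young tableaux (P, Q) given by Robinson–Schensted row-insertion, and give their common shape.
P = [1, 2, 4, 6] / [3, 5, 8] / [7];  Q = [1, 3, 5, 8] / [2, 6, 7] / [4];  common shape = (4, 3, 1)

Row-insert the values π_1, π_2, … into P one at a time, bumping the leftmost entry strictly greater than the inserted value down to the next row. The recording tableau Q records, in position (i, j), the step at which that cell was added to P.
  Insert 7 (step 1): P = [7];  Q = [1]
  Insert 3 (step 2): P = [3] / [7];  Q = [1] / [2]
  Insert 5 (step 3): P = [3, 5] / [7];  Q = [1, 3] / [2]
  Insert 1 (step 4): P = [1, 5] / [3] / [7];  Q = [1, 3] / [2] / [4]
  Insert 8 (step 5): P = [1, 5, 8] / [3] / [7];  Q = [1, 3, 5] / [2] / [4]
  Insert 2 (step 6): P = [1, 2, 8] / [3, 5] / [7];  Q = [1, 3, 5] / [2, 6] / [4]
  Insert 4 (step 7): P = [1, 2, 4] / [3, 5, 8] / [7];  Q = [1, 3, 5] / [2, 6, 7] / [4]
  Insert 6 (step 8): P = [1, 2, 4, 6] / [3, 5, 8] / [7];  Q = [1, 3, 5, 8] / [2, 6, 7] / [4]
Final shape: (4, 3, 1).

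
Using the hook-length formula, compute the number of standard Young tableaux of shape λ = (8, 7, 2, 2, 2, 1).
# SYT of shape (8, 7, 2, 2, 2, 1) = 729308160

Hook-length formula: f^λ = n! / Π hook(c), product over all cells c of the Young diagram. For λ = (8, 7, 2, 2, 2, 1), n = 22 boxes. Hook lengths by row (left-to-right, top-to-bottom): [13, 11, 7, 6, 5, 4, 3, 1]; [11, 9, 5, 4, 3, 2, 1]; [5, 3]; [4, 2]; [3, 1]; [1]. Product of hooks = 1541187648000. So f^λ = 22! / 1541187648000 = 1124000727777607680000 / 1541187648000 = 729308160.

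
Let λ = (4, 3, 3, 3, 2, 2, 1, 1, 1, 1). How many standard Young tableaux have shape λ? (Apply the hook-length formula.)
# SYT of shape (4, 3, 3, 3, 2, 2, 1, 1, 1, 1) = 68372640

Hook-length formula: f^λ = n! / Π hook(c), product over all cells c of the Young diagram. For λ = (4, 3, 3, 3, 2, 2, 1, 1, 1, 1), n = 21 boxes. Hook lengths by row (left-to-right, top-to-bottom): [13, 8, 5, 1]; [11, 6, 3]; [10, 5, 2]; [9, 4, 1]; [7, 2]; [6, 1]; [4]; [3]; [2]; [1]. Product of hooks = 747242496000. So f^λ = 21! / 747242496000 = 51090942171709440000 / 747242496000 = 68372640.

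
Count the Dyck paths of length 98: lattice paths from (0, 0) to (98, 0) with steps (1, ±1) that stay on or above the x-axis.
C_49 = 509552245179617138054608572

These Dyck paths are counted by the Catalan number C_n = (1/(n + 1)) · C(2n, n). For n = 49: C_49 = (1/50) · C(98, 49) = 25477612258980856902730428600/50 = 509552245179617138054608572.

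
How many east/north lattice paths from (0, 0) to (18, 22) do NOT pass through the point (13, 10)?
Number of paths = 106300781392

Total paths from (0, 0) to (18, 22): C(40, 18) = 113380261800. Paths through (13, 10): (paths (0, 0) → (13, 10)) × (paths (13, 10) → (18, 22)) = C(23, 13) · C(17, 5) = 1144066 · 6188 = 7079480408. Avoidance count = 113380261800 − 7079480408 = 106300781392.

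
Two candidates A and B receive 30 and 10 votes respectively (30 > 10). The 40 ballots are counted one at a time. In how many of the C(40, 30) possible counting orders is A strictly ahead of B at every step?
Strict-lead orderings = 423830264

Total orderings of the 40 votes with 30 for A: C(40, 30) = 847660528. By the Bertrand ballot formula (Cycle Lemma / reflection principle), the number of orderings in which A is strictly ahead of B throughout is (p − q)/(p + q) · C(p + q, p) = (30 − 10)/(30 + 10) · 847660528 = 423830264.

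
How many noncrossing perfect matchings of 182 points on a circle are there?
C_91 = 3935312233584004685417853572763349509774031680023800

These noncrossing handshakes are counted by the Catalan number C_n = (1/(n + 1)) · C(2n, n). For n = 91: C_91 = (1/92) · C(182, 91) = 362048725489728431058442528694228154899210914562189600/92 = 3935312233584004685417853572763349509774031680023800.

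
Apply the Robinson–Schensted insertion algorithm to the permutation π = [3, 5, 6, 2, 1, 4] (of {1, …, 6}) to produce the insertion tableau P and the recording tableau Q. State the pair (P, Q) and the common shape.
P = [1, 4, 6] / [2, 5] / [3];  Q = [1, 2, 3] / [4, 6] / [5];  common shape = (3, 2, 1)

Row-insert the values π_1, π_2, … into P one at a time, bumping the leftmost entry strictly greater than the inserted value down to the next row. The recording tableau Q records, in position (i, j), the step at which that cell was added to P.
  Insert 3 (step 1): P = [3];  Q = [1]
  Insert 5 (step 2): P = [3, 5];  Q = [1, 2]
  Insert 6 (step 3): P = [3, 5, 6];  Q = [1, 2, 3]
  Insert 2 (step 4): P = [2, 5, 6] / [3];  Q = [1, 2, 3] / [4]
  Insert 1 (step 5): P = [1, 5, 6] / [2] / [3];  Q = [1, 2, 3] / [4] / [5]
  Insert 4 (step 6): P = [1, 4, 6] / [2, 5] / [3];  Q = [1, 2, 3] / [4, 6] / [5]
Final shape: (3, 2, 1).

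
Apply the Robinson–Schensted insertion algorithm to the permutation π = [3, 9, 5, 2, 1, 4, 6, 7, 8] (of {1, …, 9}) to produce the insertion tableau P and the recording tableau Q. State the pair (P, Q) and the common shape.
P = [1, 4, 6, 7, 8] / [2, 5] / [3] / [9];  Q = [1, 2, 7, 8, 9] / [3, 6] / [4] / [5];  common shape = (5, 2, 1, 1)

Row-insert the values π_1, π_2, … into P one at a time, bumping the leftmost entry strictly greater than the inserted value down to the next row. The recording tableau Q records, in position (i, j), the step at which that cell was added to P.
  Insert 3 (step 1): P = [3];  Q = [1]
  Insert 9 (step 2): P = [3, 9];  Q = [1, 2]
  Insert 5 (step 3): P = [3, 5] / [9];  Q = [1, 2] / [3]
  Insert 2 (step 4): P = [2, 5] / [3] / [9];  Q = [1, 2] / [3] / [4]
  Insert 1 (step 5): P = [1, 5] / [2] / [3] / [9];  Q = [1, 2] / [3] / [4] / [5]
  Insert 4 (step 6): P = [1, 4] / [2, 5] / [3] / [9];  Q = [1, 2] / [3, 6] / [4] / [5]
  Insert 6 (step 7): P = [1, 4, 6] / [2, 5] / [3] / [9];  Q = [1, 2, 7] / [3, 6] / [4] / [5]
  Insert 7 (step 8): P = [1, 4, 6, 7] / [2, 5] / [3] / [9];  Q = [1, 2, 7, 8] / [3, 6] / [4] / [5]
  Insert 8 (step 9): P = [1, 4, 6, 7, 8] / [2, 5] / [3] / [9];  Q = [1, 2, 7, 8, 9] / [3, 6] / [4] / [5]
Final shape: (5, 2, 1, 1).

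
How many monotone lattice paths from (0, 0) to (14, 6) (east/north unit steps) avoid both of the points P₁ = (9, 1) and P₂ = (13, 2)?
Number of paths = 35965

Inclusion–exclusion. Total paths: C(20, 14) = 38760. Through P₁: C(10, 9)·C(10, 5) = 2520. Through P₂: C(15, 13)·C(5, 1) = 525. Since P₁ is strictly southwest of P₂, a monotone path through both must visit P₁ then P₂; paths through both = C(10, 9)·C(5, 4)·C(5, 1) = 250. Avoid both = 38760 − 2520 − 525 + 250 = 35965.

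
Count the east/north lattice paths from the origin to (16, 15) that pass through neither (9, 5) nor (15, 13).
Number of paths = 167314837

Inclusion–exclusion. Total paths: C(31, 16) = 300540195. Through P₁: C(14, 9)·C(17, 7) = 38934896. Through P₂: C(28, 15)·C(3, 1) = 112326480. Since P₁ is strictly southwest of P₂, a monotone path through both must visit P₁ then P₂; paths through both = C(14, 9)·C(14, 6)·C(3, 1) = 18036018. Avoid both = 300540195 − 38934896 − 112326480 + 18036018 = 167314837.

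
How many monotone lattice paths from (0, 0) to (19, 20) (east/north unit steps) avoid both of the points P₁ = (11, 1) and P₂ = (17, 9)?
Number of paths = 68655719418

Inclusion–exclusion. Total paths: C(39, 19) = 68923264410. Through P₁: C(12, 11)·C(27, 8) = 26640900. Through P₂: C(26, 17)·C(13, 2) = 243714900. Since P₁ is strictly southwest of P₂, a monotone path through both must visit P₁ then P₂; paths through both = C(12, 11)·C(14, 6)·C(13, 2) = 2810808. Avoid both = 68923264410 − 26640900 − 243714900 + 2810808 = 68655719418.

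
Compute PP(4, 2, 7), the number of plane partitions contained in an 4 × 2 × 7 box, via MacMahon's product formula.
PP(4, 2, 7) = 32670

Evaluate the triple product over i = 1..4, j = 1..2, k = 1..7. The factors are (2/1) · (3/2) · (4/3) · (5/4) · (6/5) · (7/6) · (8/7) · (3/2) · … (56 factors total). The numerators and denominators telescope so the product is an integer; carrying out the multiplication exactly gives PP(4, 2, 7) = 32670.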